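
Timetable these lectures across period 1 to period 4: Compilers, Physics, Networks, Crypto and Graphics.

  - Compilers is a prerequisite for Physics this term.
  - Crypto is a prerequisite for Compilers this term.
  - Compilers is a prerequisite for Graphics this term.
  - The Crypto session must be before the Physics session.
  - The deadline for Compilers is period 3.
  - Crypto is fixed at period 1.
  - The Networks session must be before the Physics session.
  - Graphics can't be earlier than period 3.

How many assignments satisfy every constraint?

Splitting on Compilers: it can be period 2 (10), period 3 (3). Listing each branch's schedules as (Physics, Networks, Crypto, Graphics) by period number:
Compilers=period 2: (3,1,1,3) (3,1,1,4) (3,2,1,3) (3,2,1,4) (4,1,1,3) (4,1,1,4) (4,2,1,3) (4,2,1,4) (4,3,1,3) (4,3,1,4) — 10.
Compilers=period 3: (4,1,1,4) (4,2,1,4) (4,3,1,4) — 3.
Summing: 10 + 3 = 13.

13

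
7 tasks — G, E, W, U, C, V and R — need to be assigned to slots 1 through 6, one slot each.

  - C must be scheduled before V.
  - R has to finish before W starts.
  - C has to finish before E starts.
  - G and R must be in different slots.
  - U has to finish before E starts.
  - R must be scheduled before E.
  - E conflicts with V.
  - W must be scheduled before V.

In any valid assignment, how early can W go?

2

Precedence pushes W to at least 2; downstream work caps W at 5.
W at 2 is achievable: C -> 1, V -> 3, R -> 1, U -> 1, E -> 2, G -> 2, W -> 2.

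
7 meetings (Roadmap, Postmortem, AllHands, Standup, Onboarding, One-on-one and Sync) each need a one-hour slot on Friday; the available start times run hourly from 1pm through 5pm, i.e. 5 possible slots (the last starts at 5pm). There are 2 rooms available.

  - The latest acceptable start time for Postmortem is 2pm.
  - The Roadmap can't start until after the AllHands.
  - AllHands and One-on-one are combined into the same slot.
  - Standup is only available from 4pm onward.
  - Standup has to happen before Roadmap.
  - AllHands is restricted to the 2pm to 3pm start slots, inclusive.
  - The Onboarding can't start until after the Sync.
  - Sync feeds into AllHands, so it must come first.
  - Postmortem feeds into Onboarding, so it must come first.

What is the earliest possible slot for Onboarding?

2pm

Precedence pushes Onboarding to at least 2pm.
Onboarding at 2pm is achievable: Roadmap -> 5pm, One-on-one -> 3pm, Standup -> 4pm, Sync -> 1pm, Postmortem -> 1pm, Onboarding -> 2pm, AllHands -> 3pm.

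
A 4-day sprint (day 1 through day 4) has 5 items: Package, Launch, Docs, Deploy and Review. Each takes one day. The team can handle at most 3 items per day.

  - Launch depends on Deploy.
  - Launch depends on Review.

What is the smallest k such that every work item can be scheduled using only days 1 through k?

The precedence chain requires at least 2 distinct days.
With at most 3 per day and 5 work items, at least 2 days are needed.
2 works (last occupied day: day 2): for example Docs=day 2; Launch=day 2; Deploy=day 1; Review=day 1; Package=day 1.

2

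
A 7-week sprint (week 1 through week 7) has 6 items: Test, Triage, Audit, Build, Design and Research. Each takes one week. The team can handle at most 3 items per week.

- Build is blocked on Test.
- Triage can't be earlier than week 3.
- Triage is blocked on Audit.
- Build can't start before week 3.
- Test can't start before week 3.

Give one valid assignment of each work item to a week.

Audit in week 1; Design in week 1; Research in week 1; Test in week 3; Build in week 4; Triage in week 3

Checking: Test(week 3) before Build(week 4); Audit(week 1) before Triage(week 3); Test=week 3 in [week 3,week 7]; Build=week 4 in [week 3,week 7]; Triage=week 3 in [week 3,week 7]; max 3 per week (cap 3).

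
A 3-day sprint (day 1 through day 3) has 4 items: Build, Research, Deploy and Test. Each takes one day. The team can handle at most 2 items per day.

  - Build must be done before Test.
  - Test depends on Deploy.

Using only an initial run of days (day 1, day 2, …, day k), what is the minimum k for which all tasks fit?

The precedence chain requires at least 2 distinct days.
With at most 2 per day and 4 tasks, at least 2 days are needed.
2 works (last occupied day: day 2): for example Test=day 2; Build=day 1; Deploy=day 1; Research=day 2.

2 days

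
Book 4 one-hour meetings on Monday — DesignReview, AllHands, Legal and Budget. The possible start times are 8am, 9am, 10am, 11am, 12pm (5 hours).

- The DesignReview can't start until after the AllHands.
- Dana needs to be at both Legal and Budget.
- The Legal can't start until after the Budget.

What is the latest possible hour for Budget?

11am

Downstream work caps Budget at 11am.
Budget at 11am is achievable: DesignReview in 9am, AllHands in 8am, Budget in 11am, Legal in 12pm.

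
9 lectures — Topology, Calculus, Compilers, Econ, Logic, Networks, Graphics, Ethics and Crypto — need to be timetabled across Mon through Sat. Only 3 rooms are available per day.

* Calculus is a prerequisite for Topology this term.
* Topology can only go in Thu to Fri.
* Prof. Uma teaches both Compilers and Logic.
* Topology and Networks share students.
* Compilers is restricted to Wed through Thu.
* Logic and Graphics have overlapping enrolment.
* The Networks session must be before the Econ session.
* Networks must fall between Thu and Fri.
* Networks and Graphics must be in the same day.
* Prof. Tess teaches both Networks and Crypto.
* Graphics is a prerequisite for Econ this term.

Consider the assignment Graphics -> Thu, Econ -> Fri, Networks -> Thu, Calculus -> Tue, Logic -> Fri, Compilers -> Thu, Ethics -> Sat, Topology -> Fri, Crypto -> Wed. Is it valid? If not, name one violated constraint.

Yes, all constraints hold

Topology and Networks share students — holds.
Networks must fall between Thu and Fri — holds.
Prof. Tess teaches both Networks and Crypto — holds.
Calculus is a prerequisite for Topology this term — holds.
Prof. Uma teaches both Compilers and Logic — holds.
Logic and Graphics have overlapping enrolment — holds.
Graphics is a prerequisite for Econ this term — holds.
The Networks session must be before the Econ session — holds.
Compilers is restricted to Wed through Thu — holds.
Networks and Graphics must be in the same day — holds.
Topology can only go in Thu to Fri — holds.
Only 3 rooms are available per day — holds.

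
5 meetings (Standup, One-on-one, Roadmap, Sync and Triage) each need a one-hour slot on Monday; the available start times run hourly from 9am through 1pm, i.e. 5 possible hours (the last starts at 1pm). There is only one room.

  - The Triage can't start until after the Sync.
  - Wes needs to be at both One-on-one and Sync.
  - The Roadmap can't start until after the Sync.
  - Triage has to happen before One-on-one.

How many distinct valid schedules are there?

15

Splitting on Standup: it can be 9am (3), 10am (3), 11am (3), 12pm (3), 1pm (3). Listing each branch's schedules as (One-on-one, Roadmap, Sync, Triage):
Standup=9am: (12pm,1pm,10am,11am) (1pm,11am,10am,12pm) (1pm,12pm,10am,11am) — 3.
Standup=10am: (12pm,1pm,9am,11am) (1pm,11am,9am,12pm) (1pm,12pm,9am,11am) — 3.
Standup=11am: (12pm,1pm,9am,10am) (1pm,10am,9am,12pm) (1pm,12pm,9am,10am) — 3.
Standup=12pm: (11am,1pm,9am,10am) (1pm,10am,9am,11am) (1pm,11am,9am,10am) — 3.
Standup=1pm: (11am,12pm,9am,10am) (12pm,10am,9am,11am) (12pm,11am,9am,10am) — 3.
Summing: 3 + 3 + 3 + 3 + 3 = 15.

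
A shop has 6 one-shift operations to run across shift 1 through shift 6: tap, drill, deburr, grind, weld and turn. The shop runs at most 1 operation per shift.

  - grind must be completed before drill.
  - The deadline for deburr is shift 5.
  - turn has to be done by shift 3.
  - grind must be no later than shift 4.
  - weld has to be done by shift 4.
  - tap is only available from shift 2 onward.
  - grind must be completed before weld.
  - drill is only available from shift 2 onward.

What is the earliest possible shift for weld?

shift 2

Precedence pushes weld to at least shift 2; weld's own window allows nothing later than shift 4.
weld at shift 2 is achievable: tap=shift 6; drill=shift 4; deburr=shift 5; grind=shift 1; weld=shift 2; turn=shift 3.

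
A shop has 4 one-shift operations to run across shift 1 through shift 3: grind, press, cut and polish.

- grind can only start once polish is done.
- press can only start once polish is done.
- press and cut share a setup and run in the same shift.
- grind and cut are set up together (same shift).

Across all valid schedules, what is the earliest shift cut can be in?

Cut must be in the same shift as grind, which can't be before shift 2, so cut is at least shift 2.
cut at shift 2 is achievable: cut=shift 2; polish=shift 1; press=shift 2; grind=shift 2.

shift 2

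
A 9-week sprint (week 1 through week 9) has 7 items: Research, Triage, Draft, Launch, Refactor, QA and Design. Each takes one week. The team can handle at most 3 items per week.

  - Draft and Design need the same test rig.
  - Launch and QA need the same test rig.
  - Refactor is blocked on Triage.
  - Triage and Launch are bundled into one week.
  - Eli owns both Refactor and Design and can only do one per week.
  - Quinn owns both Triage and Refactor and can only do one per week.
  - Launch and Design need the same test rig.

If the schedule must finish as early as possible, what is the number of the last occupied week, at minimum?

3

The precedence chain requires at least 2 distinct weeks.
With at most 3 per week and 7 tasks, at least 3 weeks are needed.
3 works (last occupied week: week 3): for example Launch -> week 1, Triage -> week 1, QA -> week 2, Draft -> week 2, Research -> week 1, Refactor -> week 2, Design -> week 3.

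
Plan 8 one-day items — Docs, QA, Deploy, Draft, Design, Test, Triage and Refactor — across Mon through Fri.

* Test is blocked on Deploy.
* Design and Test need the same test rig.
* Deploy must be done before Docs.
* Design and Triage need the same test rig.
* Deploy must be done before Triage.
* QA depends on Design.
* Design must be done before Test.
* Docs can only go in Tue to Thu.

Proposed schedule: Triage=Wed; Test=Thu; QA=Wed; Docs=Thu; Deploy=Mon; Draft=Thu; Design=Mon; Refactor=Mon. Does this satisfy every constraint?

Yes, all constraints hold

QA depends on Design — holds.
Deploy must be done before Docs — holds.
Docs can only go in Tue to Thu — holds.
Deploy must be done before Triage — holds.
Design must be done before Test — holds.
Test is blocked on Deploy — holds.
Design and Triage need the same test rig — holds.
Design and Test need the same test rig — holds.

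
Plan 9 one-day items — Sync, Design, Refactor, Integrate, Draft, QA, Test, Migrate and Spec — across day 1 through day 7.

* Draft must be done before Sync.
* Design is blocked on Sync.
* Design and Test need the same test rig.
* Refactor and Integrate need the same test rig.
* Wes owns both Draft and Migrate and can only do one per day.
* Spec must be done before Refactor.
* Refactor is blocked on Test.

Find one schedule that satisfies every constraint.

QA=day 1, Integrate=day 1, Migrate=day 2, Sync=day 2, Spec=day 1, Refactor=day 2, Draft=day 1, Test=day 1, Design=day 3

Checking: Sync(day 2) before Design(day 3); Draft(day 1) before Sync(day 2); Test(day 1) before Refactor(day 2); Spec(day 1) before Refactor(day 2); Design(day 3) != Test(day 1); Draft(day 1) != Migrate(day 2); Refactor(day 2) != Integrate(day 1).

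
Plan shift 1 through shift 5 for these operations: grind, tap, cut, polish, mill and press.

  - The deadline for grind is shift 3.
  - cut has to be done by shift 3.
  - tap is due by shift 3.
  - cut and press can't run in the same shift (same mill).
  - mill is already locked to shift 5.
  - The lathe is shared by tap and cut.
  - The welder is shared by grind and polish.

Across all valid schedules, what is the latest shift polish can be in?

polish at shift 5 is achievable: mill=shift 5, press=shift 1, cut=shift 2, grind=shift 1, polish=shift 5, tap=shift 1.

shift 5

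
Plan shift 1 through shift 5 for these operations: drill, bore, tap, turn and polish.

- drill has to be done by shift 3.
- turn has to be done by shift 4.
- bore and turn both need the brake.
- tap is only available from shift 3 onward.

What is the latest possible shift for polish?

polish at shift 5 is achievable: tap in shift 3; polish in shift 5; drill in shift 1; bore in shift 2; turn in shift 1.

shift 5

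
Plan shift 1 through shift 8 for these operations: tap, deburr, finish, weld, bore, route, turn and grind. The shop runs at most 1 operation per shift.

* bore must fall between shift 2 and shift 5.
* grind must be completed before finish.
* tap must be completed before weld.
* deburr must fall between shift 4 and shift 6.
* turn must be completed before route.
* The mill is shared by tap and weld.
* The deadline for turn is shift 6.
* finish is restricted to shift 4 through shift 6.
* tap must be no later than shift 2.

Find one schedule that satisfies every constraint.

turn in shift 6; finish in shift 4; weld in shift 7; grind in shift 3; bore in shift 2; tap in shift 1; deburr in shift 5; route in shift 8

Checking: tap(shift 1) before weld(shift 7); grind(shift 3) before finish(shift 4); turn(shift 6) before route(shift 8); tap(shift 1) != weld(shift 7); bore=shift 2 in [shift 2,shift 5]; finish=shift 4 in [shift 4,shift 6]; tap=shift 1 in [shift 1,shift 2]; turn=shift 6 in [shift 1,shift 6]; deburr=shift 5 in [shift 4,shift 6]; max 1 per shift (cap 1).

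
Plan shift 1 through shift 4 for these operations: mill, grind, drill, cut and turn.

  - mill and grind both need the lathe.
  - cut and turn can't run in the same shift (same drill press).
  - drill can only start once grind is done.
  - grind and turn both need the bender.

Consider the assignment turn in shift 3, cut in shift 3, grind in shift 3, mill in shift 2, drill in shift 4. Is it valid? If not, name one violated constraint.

No. cut and turn can't run in the same shift (same drill press) is not satisfied.

mill and grind both need the lathe — holds.
drill can only start once grind is done — holds.
cut and turn can't run in the same shift (same drill press) — violated.
grind and turn both need the bender — violated.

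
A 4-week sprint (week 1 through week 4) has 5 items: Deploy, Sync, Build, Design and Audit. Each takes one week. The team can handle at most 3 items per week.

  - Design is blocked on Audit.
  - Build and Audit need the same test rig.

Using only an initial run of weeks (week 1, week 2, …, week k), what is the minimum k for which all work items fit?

2

The precedence chain requires at least 2 distinct weeks.
With at most 3 per week and 5 work items, at least 2 weeks are needed.
2 works (last occupied week: week 2): for example Design=week 2; Build=week 2; Sync=week 1; Deploy=week 1; Audit=week 1.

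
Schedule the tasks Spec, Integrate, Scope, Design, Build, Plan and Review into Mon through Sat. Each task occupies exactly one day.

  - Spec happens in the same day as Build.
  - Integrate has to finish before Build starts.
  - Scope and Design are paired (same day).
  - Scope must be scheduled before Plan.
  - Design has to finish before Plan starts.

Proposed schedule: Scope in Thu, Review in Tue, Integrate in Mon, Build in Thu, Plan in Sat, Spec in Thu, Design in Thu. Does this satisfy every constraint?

Valid

Spec happens in the same day as Build — holds.
Scope must be scheduled before Plan — holds.
Integrate has to finish before Build starts — holds.
Design has to finish before Plan starts — holds.
Scope and Design are paired (same day) — holds.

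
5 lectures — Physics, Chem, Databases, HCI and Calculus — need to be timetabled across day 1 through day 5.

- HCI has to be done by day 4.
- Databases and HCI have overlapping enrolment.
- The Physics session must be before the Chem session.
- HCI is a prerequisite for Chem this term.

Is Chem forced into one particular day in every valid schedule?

No

Chem can be day 2 (e.g. Databases -> day 2; Chem -> day 2; Calculus -> day 1; Physics -> day 1; HCI -> day 1) or day 3 (e.g. Calculus=day 1; Databases=day 2; HCI=day 1; Physics=day 1; Chem=day 3).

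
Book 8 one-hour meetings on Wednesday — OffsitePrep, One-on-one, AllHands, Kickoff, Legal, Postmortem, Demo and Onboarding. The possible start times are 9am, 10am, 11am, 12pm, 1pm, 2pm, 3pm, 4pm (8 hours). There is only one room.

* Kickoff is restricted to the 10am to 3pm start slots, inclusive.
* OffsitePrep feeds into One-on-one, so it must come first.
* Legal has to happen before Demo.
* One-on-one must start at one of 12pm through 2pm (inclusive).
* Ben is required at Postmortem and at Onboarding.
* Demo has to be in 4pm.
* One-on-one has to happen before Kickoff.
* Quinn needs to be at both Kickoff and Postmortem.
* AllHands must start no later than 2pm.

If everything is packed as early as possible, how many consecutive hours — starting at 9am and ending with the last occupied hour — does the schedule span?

The precedence chain requires at least 3 distinct hours.
With at most 1 per hour and 8 meetings, at least 8 hours are needed.
Demo can't be placed before 4pm — that is hour 8 counting from 9am — so the schedule must run through at least 8 hours.
8 works (last occupied hour: 4pm): for example Demo=4pm; Postmortem=2pm; Onboarding=3pm; AllHands=9am; OffsitePrep=10am; Kickoff=1pm; One-on-one=12pm; Legal=11am.

8 hours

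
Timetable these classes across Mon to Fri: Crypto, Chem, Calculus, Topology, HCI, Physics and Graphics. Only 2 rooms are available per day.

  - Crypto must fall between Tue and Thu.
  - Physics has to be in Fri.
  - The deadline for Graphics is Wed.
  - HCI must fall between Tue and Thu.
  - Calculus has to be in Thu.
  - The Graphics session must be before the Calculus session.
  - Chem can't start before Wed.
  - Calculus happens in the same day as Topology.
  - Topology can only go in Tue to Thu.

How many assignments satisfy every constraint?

Splitting on Crypto: it can be Tue (9), Wed (7). Listing each branch's schedules as (Chem, Calculus, Topology, HCI, Physics, Graphics):
Crypto=Tue: (Wed,Thu,Thu,Tue,Fri,Mon) (Wed,Thu,Thu,Tue,Fri,Wed) (Wed,Thu,Thu,Wed,Fri,Mon) (Wed,Thu,Thu,Wed,Fri,Tue) (Fri,Thu,Thu,Tue,Fri,Mon) (Fri,Thu,Thu,Tue,Fri,Wed) (Fri,Thu,Thu,Wed,Fri,Mon) (Fri,Thu,Thu,Wed,Fri,Tue) (Fri,Thu,Thu,Wed,Fri,Wed) — 9.
Crypto=Wed: (Wed,Thu,Thu,Tue,Fri,Mon) (Wed,Thu,Thu,Tue,Fri,Tue) (Fri,Thu,Thu,Tue,Fri,Mon) (Fri,Thu,Thu,Tue,Fri,Tue) (Fri,Thu,Thu,Tue,Fri,Wed) (Fri,Thu,Thu,Wed,Fri,Mon) (Fri,Thu,Thu,Wed,Fri,Tue) — 7.
Summing: 9 + 7 = 16.

16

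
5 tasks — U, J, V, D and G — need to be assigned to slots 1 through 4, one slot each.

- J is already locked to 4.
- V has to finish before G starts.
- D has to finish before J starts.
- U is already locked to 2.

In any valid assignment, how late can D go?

Downstream work caps D at 3.
D at 3 is achievable: G in 2; V in 1; J in 4; D in 3; U in 2.

3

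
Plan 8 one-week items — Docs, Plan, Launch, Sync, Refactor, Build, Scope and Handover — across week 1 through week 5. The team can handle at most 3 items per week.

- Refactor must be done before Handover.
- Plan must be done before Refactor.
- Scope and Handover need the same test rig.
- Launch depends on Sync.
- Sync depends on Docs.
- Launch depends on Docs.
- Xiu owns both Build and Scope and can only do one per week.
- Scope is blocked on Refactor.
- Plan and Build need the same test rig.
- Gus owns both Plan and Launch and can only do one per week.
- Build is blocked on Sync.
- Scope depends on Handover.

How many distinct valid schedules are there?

53

Splitting on Docs: it can be week 1 (41), week 2 (11), week 3 (1). Listing each branch's schedules as (Plan, Launch, Sync, Refactor, Build, Scope, Handover) by week number:
Docs=week 1: (1,3,2,2,3,4,3) (1,3,2,2,3,5,3) (1,3,2,2,3,5,4) (1,3,2,2,4,5,3) (1,3,2,2,4,5,4) (1,3,2,2,5,4,3) (1,3,2,3,3,5,4) (1,3,2,3,4,5,4) (1,4,2,2,3,4,3) (1,4,2,2,3,5,3) (1,4,2,2,3,5,4) (1,4,2,2,4,5,3) (1,4,2,2,4,5,4) (1,4,2,2,5,4,3) (1,4,2,3,3,5,4) (1,4,2,3,4,5,4) (1,4,3,2,4,5,3) (1,4,3,2,4,5,4) (1,4,3,2,5,4,3) (1,4,3,3,4,5,4) (1,5,2,2,3,4,3) (1,5,2,2,3,5,3) (1,5,2,2,3,5,4) (1,5,2,2,4,5,3) (1,5,2,2,4,5,4) (1,5,2,2,5,4,3) (1,5,2,3,3,5,4) (1,5,2,3,4,5,4) (1,5,3,2,4,5,3) (1,5,3,2,4,5,4) (1,5,3,2,5,4,3) (1,5,3,3,4,5,4) (1,5,4,2,5,4,3) (2,3,2,3,3,5,4) (2,3,2,3,4,5,4) (2,4,2,3,3,5,4) (2,4,2,3,4,5,4) (2,4,3,3,4,5,4) (2,5,2,3,3,5,4) (2,5,2,3,4,5,4) (2,5,3,3,4,5,4) — 41.
Docs=week 2: (1,4,3,2,4,5,3) (1,4,3,2,4,5,4) (1,4,3,2,5,4,3) (1,4,3,3,4,5,4) (1,5,3,2,4,5,3) (1,5,3,2,4,5,4) (1,5,3,2,5,4,3) (1,5,3,3,4,5,4) (1,5,4,2,5,4,3) (2,4,3,3,4,5,4) (2,5,3,3,4,5,4) — 11.
Docs=week 3: (1,5,4,2,5,4,3) — 1.
Summing: 41 + 11 + 1 = 53.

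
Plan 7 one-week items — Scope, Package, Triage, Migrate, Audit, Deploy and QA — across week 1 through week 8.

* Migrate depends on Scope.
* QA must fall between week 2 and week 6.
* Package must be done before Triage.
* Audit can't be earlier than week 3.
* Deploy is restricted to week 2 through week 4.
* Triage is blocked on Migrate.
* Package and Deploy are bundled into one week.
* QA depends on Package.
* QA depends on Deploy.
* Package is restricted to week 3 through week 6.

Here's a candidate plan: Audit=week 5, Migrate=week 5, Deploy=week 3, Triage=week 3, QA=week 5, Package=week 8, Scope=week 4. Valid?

Triage is blocked on Migrate — violated.
Package is restricted to week 3 through week 6 — violated.
Audit can't be earlier than week 3 — holds.
Package and Deploy are bundled into one week — violated.
Deploy is restricted to week 2 through week 4 — holds.
QA depends on Package — violated.
QA depends on Deploy — holds.
Migrate depends on Scope — holds.
QA must fall between week 2 and week 6 — holds.
Package must be done before Triage — violated.

No — it violates: Package must be done before Triage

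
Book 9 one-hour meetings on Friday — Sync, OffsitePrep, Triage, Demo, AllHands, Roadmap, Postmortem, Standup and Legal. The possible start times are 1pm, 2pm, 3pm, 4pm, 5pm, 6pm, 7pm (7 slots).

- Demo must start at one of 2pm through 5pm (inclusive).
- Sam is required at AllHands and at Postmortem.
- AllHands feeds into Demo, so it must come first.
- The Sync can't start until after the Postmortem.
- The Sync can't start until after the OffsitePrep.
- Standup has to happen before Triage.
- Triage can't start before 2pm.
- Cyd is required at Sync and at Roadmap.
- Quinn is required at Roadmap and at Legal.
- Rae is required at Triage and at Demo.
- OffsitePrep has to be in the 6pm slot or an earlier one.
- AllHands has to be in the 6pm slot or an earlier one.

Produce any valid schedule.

Postmortem in 2pm; Standup in 1pm; AllHands in 1pm; OffsitePrep in 1pm; Triage in 3pm; Sync in 3pm; Legal in 2pm; Roadmap in 1pm; Demo in 2pm

Checking: Postmortem(2pm) before Sync(3pm); Standup(1pm) before Triage(3pm); OffsitePrep(1pm) before Sync(3pm); AllHands(1pm) before Demo(2pm); Roadmap(1pm) != Legal(2pm); AllHands(1pm) != Postmortem(2pm); Triage(3pm) != Demo(2pm); Sync(3pm) != Roadmap(1pm); Demo=2pm in [2pm,5pm]; AllHands=1pm in [1pm,6pm]; Triage=3pm in [2pm,7pm]; OffsitePrep=1pm in [1pm,6pm].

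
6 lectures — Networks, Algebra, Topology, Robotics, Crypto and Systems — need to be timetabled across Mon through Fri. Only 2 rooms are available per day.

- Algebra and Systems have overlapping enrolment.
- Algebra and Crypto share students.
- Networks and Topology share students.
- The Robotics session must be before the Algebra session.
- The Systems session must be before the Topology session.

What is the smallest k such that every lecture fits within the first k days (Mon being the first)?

3 days

The precedence chain requires at least 2 distinct days.
With at most 2 per day and 6 lectures, at least 3 days are needed.
3 works (last occupied day: Wed): for example Networks -> Wed, Algebra -> Tue, Systems -> Mon, Topology -> Tue, Crypto -> Wed, Robotics -> Mon.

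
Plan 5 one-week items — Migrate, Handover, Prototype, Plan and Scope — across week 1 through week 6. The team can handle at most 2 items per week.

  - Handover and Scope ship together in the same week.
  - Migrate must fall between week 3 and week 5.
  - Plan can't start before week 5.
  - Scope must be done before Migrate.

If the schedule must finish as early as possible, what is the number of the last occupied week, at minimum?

The precedence chain requires at least 2 distinct weeks.
With at most 2 per week and 5 work items, at least 3 weeks are needed.
Plan can't be placed before week 5, so the schedule must run through at least week 5.
5 works (last occupied week: week 5): for example Migrate -> week 3; Scope -> week 1; Plan -> week 5; Handover -> week 1; Prototype -> week 2.

5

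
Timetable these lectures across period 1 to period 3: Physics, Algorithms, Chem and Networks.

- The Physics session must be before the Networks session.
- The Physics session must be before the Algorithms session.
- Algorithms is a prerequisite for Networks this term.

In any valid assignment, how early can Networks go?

Precedence pushes Networks to at least period 3.
Networks at period 3 is achievable: Physics in period 1, Chem in period 1, Algorithms in period 2, Networks in period 3.

period 3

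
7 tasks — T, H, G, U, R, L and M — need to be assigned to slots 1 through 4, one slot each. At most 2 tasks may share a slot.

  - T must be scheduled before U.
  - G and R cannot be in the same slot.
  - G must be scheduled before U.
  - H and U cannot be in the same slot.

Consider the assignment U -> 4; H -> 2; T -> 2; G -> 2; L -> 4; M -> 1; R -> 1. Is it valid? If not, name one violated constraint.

Invalid. At most 2 tasks may share a slot.

T must be scheduled before U — holds.
G and R cannot be in the same slot — holds.
H and U cannot be in the same slot — holds.
At most 2 tasks may share a slot — violated.
G must be scheduled before U — holds.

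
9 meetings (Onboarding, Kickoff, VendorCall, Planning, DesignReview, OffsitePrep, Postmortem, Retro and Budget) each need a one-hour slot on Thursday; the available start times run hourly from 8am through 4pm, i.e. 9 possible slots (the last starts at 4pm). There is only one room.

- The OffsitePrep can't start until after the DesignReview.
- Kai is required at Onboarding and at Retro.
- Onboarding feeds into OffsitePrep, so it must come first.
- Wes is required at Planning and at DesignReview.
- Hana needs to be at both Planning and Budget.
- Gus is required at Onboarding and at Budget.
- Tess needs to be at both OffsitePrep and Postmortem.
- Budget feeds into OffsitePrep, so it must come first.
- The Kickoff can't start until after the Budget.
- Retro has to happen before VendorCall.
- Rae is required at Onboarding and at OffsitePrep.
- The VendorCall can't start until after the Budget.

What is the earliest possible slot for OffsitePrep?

Precedence pushes OffsitePrep to at least 9am.
OffsitePrep at 11am is achievable: Planning -> 3pm, Postmortem -> 4pm, DesignReview -> 10am, Onboarding -> 9am, OffsitePrep -> 11am, Budget -> 8am, Kickoff -> 2pm, Retro -> 12pm, VendorCall -> 1pm.
Nothing earlier works — the conflict and capacity constraints rule out every slot before 11am.

11am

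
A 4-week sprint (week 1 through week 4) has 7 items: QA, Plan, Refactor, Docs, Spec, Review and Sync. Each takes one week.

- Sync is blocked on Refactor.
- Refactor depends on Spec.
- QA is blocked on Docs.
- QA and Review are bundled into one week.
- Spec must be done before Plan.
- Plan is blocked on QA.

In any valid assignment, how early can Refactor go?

Precedence pushes Refactor to at least week 2; downstream work caps Refactor at week 3.
Refactor at week 2 is achievable: Plan in week 3; Docs in week 1; Sync in week 3; Spec in week 1; Refactor in week 2; QA in week 2; Review in week 2.

week 2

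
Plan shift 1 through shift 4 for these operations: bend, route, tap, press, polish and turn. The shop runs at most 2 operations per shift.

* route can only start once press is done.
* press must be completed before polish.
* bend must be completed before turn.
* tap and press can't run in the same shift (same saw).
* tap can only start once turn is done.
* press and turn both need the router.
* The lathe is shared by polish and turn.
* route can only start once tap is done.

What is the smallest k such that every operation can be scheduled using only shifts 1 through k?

4 shifts

The precedence chain requires at least 4 distinct shifts.
With at most 2 per shift and 6 operations, at least 3 shifts are needed.
4 works (last occupied shift: shift 4): for example press=shift 1, route=shift 4, polish=shift 3, tap=shift 3, turn=shift 2, bend=shift 1.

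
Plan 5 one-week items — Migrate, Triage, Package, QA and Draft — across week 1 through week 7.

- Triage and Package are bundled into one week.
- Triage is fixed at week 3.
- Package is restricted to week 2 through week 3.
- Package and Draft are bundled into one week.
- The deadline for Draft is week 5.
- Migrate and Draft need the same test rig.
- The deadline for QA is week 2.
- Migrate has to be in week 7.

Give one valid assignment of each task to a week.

Triage=week 3; Package=week 3; Migrate=week 7; Draft=week 3; QA=week 1

Checking: Migrate(week 7) != Draft(week 3); Triage = Package = week 3; Package = Draft = week 3; Migrate=week 7 in [week 7,week 7]; Draft=week 3 in [week 1,week 5]; Triage=week 3 in [week 3,week 3]; Package=week 3 in [week 2,week 3]; QA=week 1 in [week 1,week 2].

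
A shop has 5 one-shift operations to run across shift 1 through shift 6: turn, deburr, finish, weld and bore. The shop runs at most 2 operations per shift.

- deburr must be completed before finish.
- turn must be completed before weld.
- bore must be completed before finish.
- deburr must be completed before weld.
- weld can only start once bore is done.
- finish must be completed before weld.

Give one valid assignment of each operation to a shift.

turn -> shift 2; deburr -> shift 1; bore -> shift 1; finish -> shift 2; weld -> shift 3

Checking: deburr(shift 1) before finish(shift 2); bore(shift 1) before finish(shift 2); finish(shift 2) before weld(shift 3); turn(shift 2) before weld(shift 3); deburr(shift 1) before weld(shift 3); bore(shift 1) before weld(shift 3); max 2 per shift (cap 2).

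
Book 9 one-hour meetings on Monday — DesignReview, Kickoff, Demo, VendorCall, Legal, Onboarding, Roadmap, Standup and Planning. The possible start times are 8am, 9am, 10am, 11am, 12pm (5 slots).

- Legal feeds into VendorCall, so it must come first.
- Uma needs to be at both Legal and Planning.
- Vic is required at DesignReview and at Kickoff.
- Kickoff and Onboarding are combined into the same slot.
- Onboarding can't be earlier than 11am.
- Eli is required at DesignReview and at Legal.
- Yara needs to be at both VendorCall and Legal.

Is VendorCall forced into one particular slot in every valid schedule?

VendorCall can be 9am (e.g. Roadmap -> 8am, Kickoff -> 11am, VendorCall -> 9am, Legal -> 8am, DesignReview -> 9am, Demo -> 8am, Standup -> 8am, Planning -> 9am, Onboarding -> 11am) or 10am (e.g. Standup -> 8am, Legal -> 8am, Onboarding -> 11am, DesignReview -> 9am, Demo -> 8am, VendorCall -> 10am, Kickoff -> 11am, Planning -> 9am, Roadmap -> 8am).

No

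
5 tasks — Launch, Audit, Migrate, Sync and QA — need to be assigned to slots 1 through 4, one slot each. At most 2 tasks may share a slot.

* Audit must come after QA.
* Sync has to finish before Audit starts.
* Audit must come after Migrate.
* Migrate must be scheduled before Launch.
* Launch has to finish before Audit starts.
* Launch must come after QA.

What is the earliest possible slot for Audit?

Precedence pushes Audit to at least 3.
Audit at 3 is achievable: Sync=2, Audit=3, Launch=2, QA=1, Migrate=1.

3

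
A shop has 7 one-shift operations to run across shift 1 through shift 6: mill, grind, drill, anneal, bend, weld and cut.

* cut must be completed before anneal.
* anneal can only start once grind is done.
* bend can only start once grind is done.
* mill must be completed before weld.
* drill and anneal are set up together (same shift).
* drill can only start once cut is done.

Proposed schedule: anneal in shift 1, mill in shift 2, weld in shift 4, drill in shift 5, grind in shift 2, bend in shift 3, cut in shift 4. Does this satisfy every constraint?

No. drill and anneal are set up together (same shift) is not satisfied.

drill can only start once cut is done — holds.
cut must be completed before anneal — violated.
anneal can only start once grind is done — violated.
drill and anneal are set up together (same shift) — violated.
bend can only start once grind is done — holds.
mill must be completed before weld — holds.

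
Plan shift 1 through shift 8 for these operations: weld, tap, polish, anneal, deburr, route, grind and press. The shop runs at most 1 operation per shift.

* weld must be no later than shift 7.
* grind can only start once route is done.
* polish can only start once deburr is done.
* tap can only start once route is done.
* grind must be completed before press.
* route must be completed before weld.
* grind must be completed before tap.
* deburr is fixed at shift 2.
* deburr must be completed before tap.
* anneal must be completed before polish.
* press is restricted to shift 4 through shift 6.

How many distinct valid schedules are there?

58

Splitting on weld: it can be shift 3 (8), shift 4 (10), shift 5 (10), shift 6 (10), shift 7 (20). Listing each branch's schedules as (tap, polish, anneal, deburr, route, grind, press) by shift number:
weld=shift 3: (5,8,7,2,1,4,6) (6,8,7,2,1,4,5) (7,8,4,2,1,5,6) (7,8,5,2,1,4,6) (7,8,6,2,1,4,5) (8,7,4,2,1,5,6) (8,7,5,2,1,4,6) (8,7,6,2,1,4,5) — 8.
weld=shift 4: (5,8,7,2,1,3,6) (6,8,7,2,1,3,5) (7,8,1,2,3,5,6) (7,8,3,2,1,5,6) (7,8,5,2,1,3,6) (7,8,6,2,1,3,5) (8,7,1,2,3,5,6) (8,7,3,2,1,5,6) (8,7,5,2,1,3,6) (8,7,6,2,1,3,5) — 10.
weld=shift 5: (4,8,7,2,1,3,6) (6,8,7,2,1,3,4) (7,8,1,2,3,4,6) (7,8,3,2,1,4,6) (7,8,4,2,1,3,6) (7,8,6,2,1,3,4) (8,7,1,2,3,4,6) (8,7,3,2,1,4,6) (8,7,4,2,1,3,6) (8,7,6,2,1,3,4) — 10.
weld=shift 6: (4,8,7,2,1,3,5) (5,8,7,2,1,3,4) (7,8,1,2,3,4,5) (7,8,3,2,1,4,5) (7,8,4,2,1,3,5) (7,8,5,2,1,3,4) (8,7,1,2,3,4,5) (8,7,3,2,1,4,5) (8,7,4,2,1,3,5) (8,7,5,2,1,3,4) — 10.
weld=shift 7: (4,8,5,2,1,3,6) (4,8,6,2,1,3,5) (5,8,1,2,3,4,6) (5,8,3,2,1,4,6) (5,8,4,2,1,3,6) (5,8,6,2,1,3,4) (6,8,1,2,3,4,5) (6,8,3,2,1,4,5) (6,8,4,2,1,3,5) (6,8,5,2,1,3,4) (8,3,1,2,4,5,6) (8,4,1,2,3,5,6) (8,4,3,2,1,5,6) (8,5,1,2,3,4,6) (8,5,3,2,1,4,6) (8,5,4,2,1,3,6) (8,6,1,2,3,4,5) (8,6,3,2,1,4,5) (8,6,4,2,1,3,5) (8,6,5,2,1,3,4) — 20.
Summing: 8 + 10 + 10 + 10 + 20 = 58.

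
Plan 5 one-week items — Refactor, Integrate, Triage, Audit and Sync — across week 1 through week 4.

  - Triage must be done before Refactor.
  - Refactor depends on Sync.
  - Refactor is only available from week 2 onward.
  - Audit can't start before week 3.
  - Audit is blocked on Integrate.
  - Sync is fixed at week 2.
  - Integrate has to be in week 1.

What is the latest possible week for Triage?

Downstream work caps Triage at week 3.
Triage at week 3 is achievable: Triage -> week 3; Sync -> week 2; Audit -> week 3; Refactor -> week 4; Integrate -> week 1.

week 3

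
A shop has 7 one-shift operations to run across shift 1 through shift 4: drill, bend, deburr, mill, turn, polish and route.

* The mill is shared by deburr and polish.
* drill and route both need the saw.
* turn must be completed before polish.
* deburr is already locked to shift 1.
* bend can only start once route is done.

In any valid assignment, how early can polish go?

shift 2

Precedence pushes polish to at least shift 2.
polish at shift 2 is achievable: mill -> shift 1, drill -> shift 2, route -> shift 1, bend -> shift 2, polish -> shift 2, turn -> shift 1, deburr -> shift 1.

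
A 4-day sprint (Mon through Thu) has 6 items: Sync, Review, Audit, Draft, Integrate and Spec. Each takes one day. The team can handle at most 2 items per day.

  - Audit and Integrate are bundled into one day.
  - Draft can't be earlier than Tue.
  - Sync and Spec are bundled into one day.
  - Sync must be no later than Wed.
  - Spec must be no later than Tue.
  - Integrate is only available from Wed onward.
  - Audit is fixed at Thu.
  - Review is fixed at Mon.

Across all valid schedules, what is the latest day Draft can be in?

Draft is available from Tue.
Draft at Wed is achievable: Draft -> Wed, Spec -> Tue, Integrate -> Thu, Review -> Mon, Audit -> Thu, Sync -> Tue.
Nothing later works — the capacity limit rule out every day after Wed.

Wed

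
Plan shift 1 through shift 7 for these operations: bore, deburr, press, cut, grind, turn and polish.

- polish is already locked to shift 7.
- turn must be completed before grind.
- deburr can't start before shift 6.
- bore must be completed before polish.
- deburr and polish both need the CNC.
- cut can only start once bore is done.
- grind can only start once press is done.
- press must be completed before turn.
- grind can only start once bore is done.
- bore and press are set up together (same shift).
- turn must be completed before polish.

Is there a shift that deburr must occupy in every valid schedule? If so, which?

shift 6

deburr's window is shift 6–shift 7.
polish is fixed at shift 7, and deburr can't share a shift with polish.
So deburr must be shift 6.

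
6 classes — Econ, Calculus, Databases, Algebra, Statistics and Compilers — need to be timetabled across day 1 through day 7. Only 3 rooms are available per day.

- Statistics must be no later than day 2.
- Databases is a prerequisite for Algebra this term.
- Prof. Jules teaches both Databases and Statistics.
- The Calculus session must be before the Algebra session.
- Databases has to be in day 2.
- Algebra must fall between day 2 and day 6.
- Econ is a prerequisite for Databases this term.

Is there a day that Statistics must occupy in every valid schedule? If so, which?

Statistics's window is day 1–day 2.
Databases is fixed at day 2, and Statistics can't share a day with Databases.
So Statistics must be day 1.

day 1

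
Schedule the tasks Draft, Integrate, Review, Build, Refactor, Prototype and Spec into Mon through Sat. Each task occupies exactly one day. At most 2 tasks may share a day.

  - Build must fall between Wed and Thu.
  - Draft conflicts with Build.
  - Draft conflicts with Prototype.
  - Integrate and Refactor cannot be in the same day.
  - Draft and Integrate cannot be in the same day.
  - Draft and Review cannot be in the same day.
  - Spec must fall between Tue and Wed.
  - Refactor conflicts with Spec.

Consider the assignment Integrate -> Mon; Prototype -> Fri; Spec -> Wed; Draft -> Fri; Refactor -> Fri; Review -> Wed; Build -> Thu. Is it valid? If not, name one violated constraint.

No. Draft conflicts with Prototype is not satisfied.

Spec must fall between Tue and Wed — holds.
Build must fall between Wed and Thu — holds.
Refactor conflicts with Spec — holds.
Integrate and Refactor cannot be in the same day — holds.
Draft conflicts with Prototype — violated.
Draft and Integrate cannot be in the same day — holds.
At most 2 tasks may share a day — violated.
Draft and Review cannot be in the same day — holds.
Draft conflicts with Build — holds.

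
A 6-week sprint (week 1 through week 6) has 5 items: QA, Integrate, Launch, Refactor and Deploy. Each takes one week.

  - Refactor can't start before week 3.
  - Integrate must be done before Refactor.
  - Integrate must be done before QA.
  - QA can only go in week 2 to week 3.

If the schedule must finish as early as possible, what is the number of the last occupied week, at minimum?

The precedence chain requires at least 2 distinct weeks.
Refactor can't be placed before week 3, so the schedule must run through at least week 3.
3 works (last occupied week: week 3): for example Integrate in week 1; Deploy in week 1; Launch in week 1; Refactor in week 3; QA in week 2.

3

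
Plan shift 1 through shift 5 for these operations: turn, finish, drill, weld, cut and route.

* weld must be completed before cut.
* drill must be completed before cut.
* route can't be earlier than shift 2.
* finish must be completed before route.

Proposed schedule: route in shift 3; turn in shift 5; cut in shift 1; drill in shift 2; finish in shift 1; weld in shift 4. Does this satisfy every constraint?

route can't be earlier than shift 2 — holds.
weld must be completed before cut — violated.
drill must be completed before cut — violated.
finish must be completed before route — holds.

Invalid. weld must be completed before cut.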